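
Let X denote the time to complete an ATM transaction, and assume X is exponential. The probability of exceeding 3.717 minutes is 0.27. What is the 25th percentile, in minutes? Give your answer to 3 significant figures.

0.817

e^(−λ·3.717) = 0.27 ⇒ λ = −ln(0.27)/3.717 = 0.352255.
25th percentile: 1 − e^(−λt) = 0.25, t = −ln(0.75)/λ = 0.816686 minutes.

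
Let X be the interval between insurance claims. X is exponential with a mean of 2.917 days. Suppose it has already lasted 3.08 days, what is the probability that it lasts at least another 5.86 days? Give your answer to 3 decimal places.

The rate is λ = 1/2.917 = 0.342818 per day.
The exponential is memoryless, so the remaining time is again Exp(λ): the condition X > 3.08 is irrelevant.
P(X > 5.86) = e^(−2.0089) ≈ 0.134.

0.134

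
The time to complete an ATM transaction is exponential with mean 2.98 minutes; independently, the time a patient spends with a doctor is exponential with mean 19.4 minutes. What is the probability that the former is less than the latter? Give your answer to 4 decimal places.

λ_1 = 1/2.98 = 0.33557, λ_2 = 1/19.4 = 0.0515464.
For independent exponentials, P(the former < the latter) = λ_1/(λ_1+λ_2) = 0.33557/0.387117 ≈ 0.8668.

0.8668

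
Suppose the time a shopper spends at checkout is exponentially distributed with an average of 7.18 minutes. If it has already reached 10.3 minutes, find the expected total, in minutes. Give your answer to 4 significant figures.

The rate is λ = 1/7.18 = 0.139276 per minute.
By memorylessness, E[X | X > 10.3] = 10.3 + 1/λ = 10.3 + 7.18 = 17.48 minutes.

17.48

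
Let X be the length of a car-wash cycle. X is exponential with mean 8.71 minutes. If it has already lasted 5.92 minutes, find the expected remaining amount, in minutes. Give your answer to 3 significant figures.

8.71

The rate is λ = 1/8.71 = 0.114811 per minute.
By memorylessness, the remaining amount past any threshold is again Exp(λ) with mean 1/λ = 8.71 minutes.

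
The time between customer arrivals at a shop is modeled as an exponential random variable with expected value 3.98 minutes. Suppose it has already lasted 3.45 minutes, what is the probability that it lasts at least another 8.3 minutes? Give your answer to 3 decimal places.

0.124

The rate is λ = 1/3.98 = 0.251256 per minute.
By the memoryless property, P(X > 3.45+8.3 | X > 3.45) = P(X > 8.3).
P(X > 8.3) = e^(−2.0854) ≈ 0.124.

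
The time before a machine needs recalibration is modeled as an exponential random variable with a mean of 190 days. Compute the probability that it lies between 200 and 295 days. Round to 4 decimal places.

0.1373

The rate is λ = 1/190 = 0.00526316 per day.
P(200 < X < 295) = e^(−λ·200) − e^(−λ·295) = 0.34902 − 0.21169 ≈ 0.1373.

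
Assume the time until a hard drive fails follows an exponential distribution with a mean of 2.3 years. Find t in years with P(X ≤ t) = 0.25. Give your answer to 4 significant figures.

0.6617

The rate is λ = 1/2.3 = 0.434783 per year.
Set 1 − e^(−λt) = 0.25, so t = −ln(0.75)/λ = 0.28768/0.434783 ≈ 0.661669 years.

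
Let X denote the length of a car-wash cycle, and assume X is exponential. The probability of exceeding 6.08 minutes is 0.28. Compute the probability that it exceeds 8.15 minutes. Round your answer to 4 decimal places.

0.1815

e^(−λ·6.08) = 0.28 ⇒ λ = −ln(0.28)/6.08 = 0.209369.
P(X > 8.15) = e^(−0.209369·8.15) = e^(−1.7064) ≈ 0.1815.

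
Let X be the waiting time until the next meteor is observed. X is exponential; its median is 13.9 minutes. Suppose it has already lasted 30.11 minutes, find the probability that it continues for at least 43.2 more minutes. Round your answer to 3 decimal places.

0.116

For an exponential, median = ln(2)/λ, so λ = ln 2 / 13.9 = 0.0498667 per minute.
By the memoryless property, P(X > 30.11+43.2 | X > 30.11) = P(X > 43.2).
P(X > 43.2) = e^(−2.1542) ≈ 0.116.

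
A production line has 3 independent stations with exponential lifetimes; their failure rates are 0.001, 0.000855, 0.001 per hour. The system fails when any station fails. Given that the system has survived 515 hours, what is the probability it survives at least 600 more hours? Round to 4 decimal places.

Time to first failure ~ Exp(Σλ) with Σλ = 0.002855.
By memorylessness, P(T > 515+600 | T > 515) = P(T > 600) = e^(−0.002855·600) ≈ 0.1803.

0.1803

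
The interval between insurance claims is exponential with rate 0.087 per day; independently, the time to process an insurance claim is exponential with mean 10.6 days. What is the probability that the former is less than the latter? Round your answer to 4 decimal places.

0.4798

λ_1 = 0.087, λ_2 = 1/10.6 = 0.0943396.
For independent exponentials, P(the former < the latter) = λ_1/(λ_1+λ_2) = 0.087/0.18134 ≈ 0.4798.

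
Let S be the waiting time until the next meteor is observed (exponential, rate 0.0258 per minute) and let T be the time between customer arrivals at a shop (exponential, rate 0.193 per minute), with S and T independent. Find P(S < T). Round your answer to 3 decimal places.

0.118

λ_1 = 0.0258, λ_2 = 0.193.
For independent exponentials, P(S < T) = λ_1/(λ_1+λ_2) = 0.0258/0.2188 ≈ 0.118.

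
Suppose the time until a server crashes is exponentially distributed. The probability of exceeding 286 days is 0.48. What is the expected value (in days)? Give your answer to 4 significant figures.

389.7

e^(−λ·286) = 0.48 ⇒ λ = −ln(0.48)/286 = 0.00256633.
Mean = 1/λ = 389.662 days.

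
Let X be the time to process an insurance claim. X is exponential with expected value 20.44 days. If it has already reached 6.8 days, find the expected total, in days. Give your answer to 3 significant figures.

The rate is λ = 1/20.44 = 0.0489237 per day.
By memorylessness, E[X | X > 6.8] = 6.8 + 1/λ = 6.8 + 20.44 = 27.24 days.

27.2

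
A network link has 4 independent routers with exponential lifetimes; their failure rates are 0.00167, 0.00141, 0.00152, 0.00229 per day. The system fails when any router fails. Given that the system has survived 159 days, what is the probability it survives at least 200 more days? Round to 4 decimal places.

0.2521

Time to first failure ~ Exp(Σλ) with Σλ = 0.00689.
By memorylessness, P(T > 159+200 | T > 159) = P(T > 200) = e^(−0.00689·200) ≈ 0.2521.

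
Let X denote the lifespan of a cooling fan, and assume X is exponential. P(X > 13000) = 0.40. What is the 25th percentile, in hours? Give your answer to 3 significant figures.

e^(−λ·13000) = 0.40 ⇒ λ = −ln(0.40)/13000 = 0.0000704839.
25th percentile: 1 − e^(−λt) = 0.25, t = −ln(0.75)/λ = 4081.53 hours.

4080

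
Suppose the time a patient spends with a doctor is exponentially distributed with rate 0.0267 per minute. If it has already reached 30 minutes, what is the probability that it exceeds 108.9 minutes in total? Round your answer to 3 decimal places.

0.122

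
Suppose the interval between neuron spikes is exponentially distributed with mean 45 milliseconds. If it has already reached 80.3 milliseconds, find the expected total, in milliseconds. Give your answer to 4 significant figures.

The rate is λ = 1/45 = 0.0222222 per millisecond.
By memorylessness, E[X | X > 80.3] = 80.3 + 1/λ = 80.3 + 45 = 125.3 milliseconds.

125.3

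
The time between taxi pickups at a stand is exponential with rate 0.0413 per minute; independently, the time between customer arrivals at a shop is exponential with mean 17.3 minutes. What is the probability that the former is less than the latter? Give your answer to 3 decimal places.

λ_1 = 0.0413, λ_2 = 1/17.3 = 0.0578035.
For independent exponentials, P(the former < the latter) = λ_1/(λ_1+λ_2) = 0.0413/0.0991035 ≈ 0.417.

0.417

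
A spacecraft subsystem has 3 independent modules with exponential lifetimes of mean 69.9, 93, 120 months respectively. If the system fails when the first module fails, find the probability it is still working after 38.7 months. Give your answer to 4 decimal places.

0.2746

The first failure time is exponential with rate Σλ_i = 1/69.9 + 1/93 + 1/120 = 0.0333922 per month.
P(min > 38.7) = e^(−0.0333922·38.7) = e^(−1.2923) ≈ 0.2746.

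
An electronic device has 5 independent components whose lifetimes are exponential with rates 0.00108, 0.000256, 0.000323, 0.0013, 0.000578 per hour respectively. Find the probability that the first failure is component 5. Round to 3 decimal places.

0.163

The time to first failure is exponential with rate Σλ = 0.00108 + 0.000256 + 0.000323 + 0.0013 + 0.000578 = 0.003537.
P(component 5 first) = λ_5/Σλ = 0.000578/0.003537 ≈ 0.163.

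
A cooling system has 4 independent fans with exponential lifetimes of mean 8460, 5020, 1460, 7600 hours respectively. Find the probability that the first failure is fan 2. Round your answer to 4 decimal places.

Rates: λ_i = 1/mean_i → 0.000118203, 0.000199203, 0.000684932, 0.000131579; Σλ = 0.00113392.
P(fan 2 first) = λ_2/Σλ = 0.000199203/0.00113392 ≈ 0.1757.

0.1757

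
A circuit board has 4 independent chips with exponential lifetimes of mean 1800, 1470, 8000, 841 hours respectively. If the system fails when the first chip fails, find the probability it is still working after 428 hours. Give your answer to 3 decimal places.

0.336

The first failure time is exponential with rate Σλ_i = 1/1800 + 1/1470 + 1/8000 + 1/841 = 0.00254989 per hour.
P(min > 428) = e^(−0.00254989·428) = e^(−1.0914) ≈ 0.336.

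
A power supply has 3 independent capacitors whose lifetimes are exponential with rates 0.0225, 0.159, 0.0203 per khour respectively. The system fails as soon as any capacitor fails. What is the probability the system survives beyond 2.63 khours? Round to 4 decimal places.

The time to first failure is exponential with rate Σλ = 0.0225 + 0.159 + 0.0203 = 0.2018.
P(min > 2.63) = e^(−0.2018·2.63) = e^(−0.53073) ≈ 0.5882.

0.5882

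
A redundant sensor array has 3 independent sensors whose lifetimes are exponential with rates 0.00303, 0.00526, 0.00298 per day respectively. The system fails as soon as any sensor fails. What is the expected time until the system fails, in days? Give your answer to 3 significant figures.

The time to first failure is exponential with rate Σλ = 0.00303 + 0.00526 + 0.00298 = 0.01127.
E[min] = 1/Σλ = 1/0.01127 = 88.7311 days.

88.7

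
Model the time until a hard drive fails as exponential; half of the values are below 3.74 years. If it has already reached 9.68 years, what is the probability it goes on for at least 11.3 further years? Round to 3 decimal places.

For an exponential, median = ln(2)/λ, so λ = ln 2 / 3.74 = 0.185333 per year.
By the memoryless property, P(X > 9.68+11.3 | X > 9.68) = P(X > 11.3).
P(X > 11.3) = e^(−2.0943) ≈ 0.123.

0.123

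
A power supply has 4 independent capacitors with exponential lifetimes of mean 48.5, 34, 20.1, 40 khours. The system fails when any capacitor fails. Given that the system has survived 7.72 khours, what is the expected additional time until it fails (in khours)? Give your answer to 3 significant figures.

8.01

First-failure rate Σλ = 1/48.5 + 1/34 + 1/20.1 + 1/40 = 0.124782.
By memorylessness the expected residual is 1/Σλ = 8.014 khours, regardless of the 7.72 already elapsed.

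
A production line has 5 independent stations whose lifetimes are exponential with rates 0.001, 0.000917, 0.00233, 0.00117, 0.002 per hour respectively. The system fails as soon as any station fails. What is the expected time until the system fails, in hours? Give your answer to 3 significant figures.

The time to first failure is exponential with rate Σλ = 0.001 + 0.000917 + 0.00233 + 0.00117 + 0.002 = 0.007417.
E[min] = 1/Σλ = 1/0.007417 = 134.825 hours.

135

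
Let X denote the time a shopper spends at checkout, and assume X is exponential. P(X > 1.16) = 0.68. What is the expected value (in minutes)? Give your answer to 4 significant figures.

e^(−λ·1.16) = 0.68 ⇒ λ = −ln(0.68)/1.16 = 0.332468.
Mean = 1/λ = 3.00781 minutes.

3.008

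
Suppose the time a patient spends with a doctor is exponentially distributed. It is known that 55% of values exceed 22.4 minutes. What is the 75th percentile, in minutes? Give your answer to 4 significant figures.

51.94

e^(−λ·22.4) = 0.55 ⇒ λ = −ln(0.55)/22.4 = 0.0266892.
75th percentile: 1 − e^(−λt) = 0.75, t = −ln(0.25)/λ = 51.9422 minutes.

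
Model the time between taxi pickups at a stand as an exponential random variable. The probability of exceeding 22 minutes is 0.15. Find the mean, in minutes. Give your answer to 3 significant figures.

e^(−λ·22) = 0.15 ⇒ λ = −ln(0.15)/22 = 0.0862327.
Mean = 1/λ = 11.5965 minutes.

11.6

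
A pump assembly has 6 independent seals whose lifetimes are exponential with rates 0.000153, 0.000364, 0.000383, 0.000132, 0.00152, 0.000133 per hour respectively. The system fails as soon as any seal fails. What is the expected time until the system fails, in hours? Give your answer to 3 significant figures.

372

The time to first failure is exponential with rate Σλ = 0.000153 + 0.000364 + 0.000383 + 0.000132 + 0.00152 + 0.000133 = 0.002685.
E[min] = 1/Σλ = 1/0.002685 = 372.439 hours.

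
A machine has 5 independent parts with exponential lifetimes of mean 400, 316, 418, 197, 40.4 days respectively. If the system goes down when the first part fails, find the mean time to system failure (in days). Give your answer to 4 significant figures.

The first failure time is exponential with rate Σλ_i = 1/400 + 1/316 + 1/418 + 1/197 + 1/40.4 = 0.0378855 per day.
E[min] = 1/Σλ = 1/0.0378855 = 26.3953 days.

26.40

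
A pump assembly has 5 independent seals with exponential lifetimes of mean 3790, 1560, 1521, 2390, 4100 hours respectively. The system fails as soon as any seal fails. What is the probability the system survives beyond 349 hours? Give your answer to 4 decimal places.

The first failure time is exponential with rate Σλ_i = 1/3790 + 1/1560 + 1/1521 + 1/2390 + 1/4100 = 0.00222465 per hour.
P(min > 349) = e^(−0.00222465·349) = e^(−0.7764) ≈ 0.4601.

0.4601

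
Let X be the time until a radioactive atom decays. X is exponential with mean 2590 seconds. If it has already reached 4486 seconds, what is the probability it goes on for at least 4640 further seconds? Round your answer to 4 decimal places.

The rate is λ = 1/2590 = 0.0003861 per second.
P(X > s+t | X > s) = e^(−λ(s+t))/e^(−λs) = e^(−λt), independent of s = 4486.
P(X > 4640) = e^(−1.7915) ≈ 0.1667.

0.1667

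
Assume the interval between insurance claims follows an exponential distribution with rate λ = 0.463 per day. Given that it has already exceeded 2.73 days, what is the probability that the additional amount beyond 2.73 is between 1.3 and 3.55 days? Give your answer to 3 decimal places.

Memoryless: the residual past 2.73 is again Exp(λ).
P(1.3 < residual < 3.55) = e^(−λ·1.3) − e^(−λ·3.55) = 0.54777 − 0.19327 ≈ 0.354.

0.354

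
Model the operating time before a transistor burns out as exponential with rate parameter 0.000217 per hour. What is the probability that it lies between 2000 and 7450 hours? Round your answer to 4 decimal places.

P(2000 < X < 7450) = e^(−λ·2000) − e^(−λ·7450) = 0.64791 − 0.19856 ≈ 0.4493.

0.4493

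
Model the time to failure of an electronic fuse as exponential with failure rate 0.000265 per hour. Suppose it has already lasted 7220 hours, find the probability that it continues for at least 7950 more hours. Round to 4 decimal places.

0.1216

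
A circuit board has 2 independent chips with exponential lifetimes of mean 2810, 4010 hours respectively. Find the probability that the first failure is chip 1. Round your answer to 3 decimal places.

Rates: λ_i = 1/mean_i → 0.000355872, 0.000249377; Σλ = 0.000605248.
P(chip 1 first) = λ_1/Σλ = 0.000355872/0.000605248 ≈ 0.588.

0.588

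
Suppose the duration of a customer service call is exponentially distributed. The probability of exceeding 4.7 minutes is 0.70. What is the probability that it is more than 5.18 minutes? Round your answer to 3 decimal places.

0.675

e^(−λ·4.7) = 0.70 ⇒ λ = −ln(0.70)/4.7 = 0.0758883.
P(X > 5.18) = e^(−0.0758883·5.18) = e^(−0.3931) ≈ 0.675.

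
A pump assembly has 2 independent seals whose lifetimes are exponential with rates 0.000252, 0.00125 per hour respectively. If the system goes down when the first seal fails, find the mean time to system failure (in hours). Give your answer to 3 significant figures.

666

The time to first failure is exponential with rate Σλ = 0.000252 + 0.00125 = 0.001502.
E[min] = 1/Σλ = 1/0.001502 = 665.779 hours.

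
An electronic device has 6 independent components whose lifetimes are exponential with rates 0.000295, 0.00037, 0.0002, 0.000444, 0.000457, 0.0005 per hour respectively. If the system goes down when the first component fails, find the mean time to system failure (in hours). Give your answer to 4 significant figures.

441.3

The time to first failure is exponential with rate Σλ = 0.000295 + 0.00037 + 0.0002 + 0.000444 + 0.000457 + 0.0005 = 0.002266.
E[min] = 1/Σλ = 1/0.002266 = 441.306 hours.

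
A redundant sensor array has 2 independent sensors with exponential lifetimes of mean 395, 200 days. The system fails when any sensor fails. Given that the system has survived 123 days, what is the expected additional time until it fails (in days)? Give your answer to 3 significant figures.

First-failure rate Σλ = 1/395 + 1/200 = 0.00753165.
By memorylessness the expected residual is 1/Σλ = 132.773 days, regardless of the 123 already elapsed.

133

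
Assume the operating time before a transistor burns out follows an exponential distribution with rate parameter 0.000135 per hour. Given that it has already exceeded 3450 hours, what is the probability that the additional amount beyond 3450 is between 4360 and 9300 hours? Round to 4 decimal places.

0.2702

Memoryless: the residual past 3450 is again Exp(λ).
P(4360 < residual < 9300) = e^(−λ·4360) − e^(−λ·9300) = 0.55510 − 0.28493 ≈ 0.2702.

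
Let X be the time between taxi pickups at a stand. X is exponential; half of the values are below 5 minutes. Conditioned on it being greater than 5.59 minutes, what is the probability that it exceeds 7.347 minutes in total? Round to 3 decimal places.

0.784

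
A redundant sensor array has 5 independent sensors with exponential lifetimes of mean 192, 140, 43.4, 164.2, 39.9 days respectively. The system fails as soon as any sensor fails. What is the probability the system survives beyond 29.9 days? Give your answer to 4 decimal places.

0.1367

The first failure time is exponential with rate Σλ_i = 1/192 + 1/140 + 1/43.4 + 1/164.2 + 1/39.9 = 0.0665455 per day.
P(min > 29.9) = e^(−0.0665455·29.9) = e^(−1.9897) ≈ 0.1367.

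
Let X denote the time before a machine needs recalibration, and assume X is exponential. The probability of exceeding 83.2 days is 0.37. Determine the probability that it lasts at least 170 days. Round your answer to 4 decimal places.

0.1311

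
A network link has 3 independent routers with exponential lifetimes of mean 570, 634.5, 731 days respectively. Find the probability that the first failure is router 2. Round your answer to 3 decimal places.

0.335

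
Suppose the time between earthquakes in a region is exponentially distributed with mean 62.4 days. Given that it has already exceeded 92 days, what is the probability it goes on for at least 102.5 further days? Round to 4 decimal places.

The rate is λ = 1/62.4 = 0.0160256 per day.
P(X > s+t | X > s) = e^(−λ(s+t))/e^(−λs) = e^(−λt), independent of s = 92.
P(X > 102.5) = e^(−1.6426) ≈ 0.1935.

0.1935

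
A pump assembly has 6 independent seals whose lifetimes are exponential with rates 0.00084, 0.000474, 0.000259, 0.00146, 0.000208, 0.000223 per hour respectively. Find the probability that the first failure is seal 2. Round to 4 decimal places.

The time to first failure is exponential with rate Σλ = 0.00084 + 0.000474 + 0.000259 + 0.00146 + 0.000208 + 0.000223 = 0.003464.
P(seal 2 first) = λ_2/Σλ = 0.000474/0.003464 ≈ 0.1368.

0.1368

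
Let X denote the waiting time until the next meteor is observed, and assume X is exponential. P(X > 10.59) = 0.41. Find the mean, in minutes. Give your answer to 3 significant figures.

11.9

e^(−λ·10.59) = 0.41 ⇒ λ = −ln(0.41)/10.59 = 0.0841925.
Mean = 1/λ = 11.8775 minutes.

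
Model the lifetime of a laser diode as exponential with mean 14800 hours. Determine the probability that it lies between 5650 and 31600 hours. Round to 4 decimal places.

The rate is λ = 1/14800 = 0.0000675676 per hour.
P(5650 < X < 31600) = e^(−λ·5650) − e^(−λ·31600) = 0.68266 − 0.11823 ≈ 0.5644.

0.5644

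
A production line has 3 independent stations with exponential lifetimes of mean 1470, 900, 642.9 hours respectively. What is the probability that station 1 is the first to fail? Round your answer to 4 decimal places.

Rates: λ_i = 1/mean_i → 0.000680272, 0.00111111, 0.00155545; Σλ = 0.00334684.
P(station 1 first) = λ_1/Σλ = 0.000680272/0.00334684 ≈ 0.2033.

0.2033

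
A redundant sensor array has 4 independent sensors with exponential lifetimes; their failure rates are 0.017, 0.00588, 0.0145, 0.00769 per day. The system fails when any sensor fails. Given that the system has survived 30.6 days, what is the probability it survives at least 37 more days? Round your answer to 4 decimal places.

Time to first failure ~ Exp(Σλ) with Σλ = 0.04507.
By memorylessness, P(T > 30.6+37 | T > 30.6) = P(T > 37) = e^(−0.04507·37) ≈ 0.1887.

0.1887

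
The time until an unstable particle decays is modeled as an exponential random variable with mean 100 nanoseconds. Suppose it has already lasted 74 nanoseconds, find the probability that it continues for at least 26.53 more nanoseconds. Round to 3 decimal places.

0.767

The rate is λ = 1/100 = 0.01 per nanosecond.
P(X > s+t | X > s) = e^(−λ(s+t))/e^(−λs) = e^(−λt), independent of s = 74.
P(X > 26.53) = e^(−0.2653) ≈ 0.767.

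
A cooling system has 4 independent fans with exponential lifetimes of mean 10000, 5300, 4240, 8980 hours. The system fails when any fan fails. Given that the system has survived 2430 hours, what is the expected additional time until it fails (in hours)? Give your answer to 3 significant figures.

1570

First-failure rate Σλ = 1/10000 + 1/5300 + 1/4240 + 1/8980 = 0.000635887.
By memorylessness the expected residual is 1/Σλ = 1572.61 hours, regardless of the 2430 already elapsed.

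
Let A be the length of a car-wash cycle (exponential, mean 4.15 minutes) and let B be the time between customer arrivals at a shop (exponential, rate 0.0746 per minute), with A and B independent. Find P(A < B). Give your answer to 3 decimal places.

0.764

λ_1 = 1/4.15 = 0.240964, λ_2 = 0.0746.
For independent exponentials, P(A < B) = λ_1/(λ_1+λ_2) = 0.240964/0.315564 ≈ 0.764.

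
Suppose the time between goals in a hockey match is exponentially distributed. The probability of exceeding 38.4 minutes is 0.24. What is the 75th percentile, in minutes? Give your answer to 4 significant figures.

37.30

e^(−λ·38.4) = 0.24 ⇒ λ = −ln(0.24)/38.4 = 0.0371645.
75th percentile: 1 − e^(−λt) = 0.75, t = −ln(0.25)/λ = 37.3016 minutes.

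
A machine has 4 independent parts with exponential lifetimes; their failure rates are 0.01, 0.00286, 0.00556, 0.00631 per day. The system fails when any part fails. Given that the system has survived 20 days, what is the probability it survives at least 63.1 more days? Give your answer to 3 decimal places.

0.210

Time to first failure ~ Exp(Σλ) with Σλ = 0.02473.
By memorylessness, P(T > 20+63.1 | T > 20) = P(T > 63.1) = e^(−0.02473·63.1) ≈ 0.210.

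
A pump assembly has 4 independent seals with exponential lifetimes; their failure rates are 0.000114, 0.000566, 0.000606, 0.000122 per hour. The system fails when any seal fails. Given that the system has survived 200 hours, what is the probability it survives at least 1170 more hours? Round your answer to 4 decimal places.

0.1926

Time to first failure ~ Exp(Σλ) with Σλ = 0.001408.
By memorylessness, P(T > 200+1170 | T > 200) = P(T > 1170) = e^(−0.001408·1170) ≈ 0.1926.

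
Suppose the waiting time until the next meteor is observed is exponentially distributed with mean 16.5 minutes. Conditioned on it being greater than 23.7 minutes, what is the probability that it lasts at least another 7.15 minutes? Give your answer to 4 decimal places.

0.6483

The rate is λ = 1/16.5 = 0.0606061 per minute.
By the memoryless property, P(X > 23.7+7.15 | X > 23.7) = P(X > 7.15).
P(X > 7.15) = e^(−0.43333) ≈ 0.6483.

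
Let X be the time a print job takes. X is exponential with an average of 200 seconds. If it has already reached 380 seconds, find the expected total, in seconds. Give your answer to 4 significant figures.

The rate is λ = 1/200 = 0.005 per second.
By memorylessness, E[X | X > 380] = 380 + 1/λ = 380 + 200 = 580 seconds.

580.0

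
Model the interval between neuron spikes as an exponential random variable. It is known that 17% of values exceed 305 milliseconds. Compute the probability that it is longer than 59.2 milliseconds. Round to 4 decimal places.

e^(−λ·305) = 0.17 ⇒ λ = −ln(0.17)/305 = 0.00580969.
P(X > 59.2) = e^(−0.00580969·59.2) = e^(−0.34393) ≈ 0.7090.

0.7090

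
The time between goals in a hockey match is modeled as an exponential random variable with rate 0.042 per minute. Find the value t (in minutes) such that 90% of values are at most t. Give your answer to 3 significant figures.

Set 1 − e^(−λt) = 0.9, so t = −ln(0.1)/λ = 2.3026/0.042 ≈ 54.8235 minutes.

54.8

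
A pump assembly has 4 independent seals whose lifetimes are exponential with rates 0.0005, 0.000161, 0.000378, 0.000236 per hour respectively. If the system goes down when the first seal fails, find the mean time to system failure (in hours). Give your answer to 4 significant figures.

The time to first failure is exponential with rate Σλ = 0.0005 + 0.000161 + 0.000378 + 0.000236 = 0.001275.
E[min] = 1/Σλ = 1/0.001275 = 784.314 hours.

784.3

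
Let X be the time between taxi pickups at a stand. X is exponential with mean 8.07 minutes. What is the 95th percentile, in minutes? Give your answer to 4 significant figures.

24.18

The rate is λ = 1/8.07 = 0.123916 per minute.
Set 1 − e^(−λt) = 0.95, so t = −ln(0.05)/λ = 2.9957/0.123916 ≈ 24.1756 minutes.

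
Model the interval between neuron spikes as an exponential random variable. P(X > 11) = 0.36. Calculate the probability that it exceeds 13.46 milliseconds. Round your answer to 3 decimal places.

e^(−λ·11) = 0.36 ⇒ λ = −ln(0.36)/11 = 0.0928774.
P(X > 13.46) = e^(−0.0928774·13.46) = e^(−1.2501) ≈ 0.286.

0.286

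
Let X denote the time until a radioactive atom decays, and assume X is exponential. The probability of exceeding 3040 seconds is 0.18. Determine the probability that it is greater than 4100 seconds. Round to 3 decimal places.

e^(−λ·3040) = 0.18 ⇒ λ = −ln(0.18)/3040 = 0.000564078.
P(X > 4100) = e^(−0.000564078·4100) = e^(−2.3127) ≈ 0.099.

0.099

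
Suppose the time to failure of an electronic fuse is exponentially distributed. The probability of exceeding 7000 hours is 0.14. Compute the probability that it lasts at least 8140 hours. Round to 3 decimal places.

e^(−λ·7000) = 0.14 ⇒ λ = −ln(0.14)/7000 = 0.000280873.
P(X > 8140) = e^(−0.000280873·8140) = e^(−2.2863) ≈ 0.102.

0.102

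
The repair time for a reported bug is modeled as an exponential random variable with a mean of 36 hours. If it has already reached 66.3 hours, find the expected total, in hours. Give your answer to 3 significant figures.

102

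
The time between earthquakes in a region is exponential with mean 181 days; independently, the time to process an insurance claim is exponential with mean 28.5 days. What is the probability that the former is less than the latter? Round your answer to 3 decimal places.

0.136

λ_1 = 1/181 = 0.00552486, λ_2 = 1/28.5 = 0.0350877.
For independent exponentials, P(the former < the latter) = λ_1/(λ_1+λ_2) = 0.00552486/0.0406126 ≈ 0.136.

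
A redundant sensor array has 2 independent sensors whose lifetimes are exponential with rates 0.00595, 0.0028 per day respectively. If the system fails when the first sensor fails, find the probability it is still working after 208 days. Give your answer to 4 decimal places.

0.1620

The time to first failure is exponential with rate Σλ = 0.00595 + 0.0028 = 0.00875.
P(min > 208) = e^(−0.00875·208) = e^(−1.82) ≈ 0.1620.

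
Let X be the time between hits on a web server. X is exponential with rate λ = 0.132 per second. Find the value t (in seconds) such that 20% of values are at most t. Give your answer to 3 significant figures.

1.69

Set 1 − e^(−λt) = 0.2, so t = −ln(0.8)/λ = 0.22314/0.132 ≈ 1.69048 seconds.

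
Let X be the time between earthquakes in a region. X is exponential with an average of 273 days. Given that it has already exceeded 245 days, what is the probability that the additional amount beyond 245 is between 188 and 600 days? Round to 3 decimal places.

0.391

The rate is λ = 1/273 = 0.003663 per day.
Memoryless: the residual past 245 is again Exp(λ).
P(188 < residual < 600) = e^(−λ·188) − e^(−λ·600) = 0.50226 − 0.11105 ≈ 0.391.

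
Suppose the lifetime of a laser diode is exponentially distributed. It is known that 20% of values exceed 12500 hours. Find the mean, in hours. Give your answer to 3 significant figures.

7770

e^(−λ·12500) = 0.20 ⇒ λ = −ln(0.20)/12500 = 0.000128755.
Mean = 1/λ = 7766.69 hours.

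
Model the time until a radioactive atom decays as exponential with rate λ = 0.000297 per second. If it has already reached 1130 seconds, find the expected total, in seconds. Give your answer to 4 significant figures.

By memorylessness, E[X | X > 1130] = 1130 + 1/λ = 1130 + 3367 = 4497 seconds.

4497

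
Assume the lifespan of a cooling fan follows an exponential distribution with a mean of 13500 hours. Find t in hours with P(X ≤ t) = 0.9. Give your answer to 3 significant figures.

31100

The rate is λ = 1/13500 = 0.0000740741 per hour.
Set 1 − e^(−λt) = 0.9, so t = −ln(0.1)/λ = 2.3026/0.0000740741 ≈ 31084.9 hours.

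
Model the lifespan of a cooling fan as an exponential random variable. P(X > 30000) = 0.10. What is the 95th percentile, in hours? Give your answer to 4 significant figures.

39030

e^(−λ·30000) = 0.10 ⇒ λ = −ln(0.10)/30000 = 0.0000767528.
95th percentile: 1 − e^(−λt) = 0.95, t = −ln(0.05)/λ = 39030.9 hours.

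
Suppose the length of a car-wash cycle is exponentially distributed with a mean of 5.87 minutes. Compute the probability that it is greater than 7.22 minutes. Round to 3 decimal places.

0.292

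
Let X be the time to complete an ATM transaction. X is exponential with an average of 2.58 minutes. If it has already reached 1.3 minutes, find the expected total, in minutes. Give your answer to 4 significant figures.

The rate is λ = 1/2.58 = 0.387597 per minute.
By memorylessness, E[X | X > 1.3] = 1.3 + 1/λ = 1.3 + 2.58 = 3.88 minutes.

3.880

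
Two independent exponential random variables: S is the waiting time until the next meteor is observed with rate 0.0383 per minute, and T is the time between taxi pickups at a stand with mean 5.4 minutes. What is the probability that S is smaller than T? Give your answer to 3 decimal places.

λ_1 = 0.0383, λ_2 = 1/5.4 = 0.185185.
For independent exponentials, P(S < T) = λ_1/(λ_1+λ_2) = 0.0383/0.223485 ≈ 0.171.

0.171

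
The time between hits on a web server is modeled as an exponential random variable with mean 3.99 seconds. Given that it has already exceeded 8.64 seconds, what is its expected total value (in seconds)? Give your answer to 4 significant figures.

12.63

The rate is λ = 1/3.99 = 0.250627 per second.
By memorylessness, E[X | X > 8.64] = 8.64 + 1/λ = 8.64 + 3.99 = 12.63 seconds.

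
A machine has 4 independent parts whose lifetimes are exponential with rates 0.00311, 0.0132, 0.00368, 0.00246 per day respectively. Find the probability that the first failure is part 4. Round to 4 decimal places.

The time to first failure is exponential with rate Σλ = 0.00311 + 0.0132 + 0.00368 + 0.00246 = 0.02245.
P(part 4 first) = λ_4/Σλ = 0.00246/0.02245 ≈ 0.1096.

0.1096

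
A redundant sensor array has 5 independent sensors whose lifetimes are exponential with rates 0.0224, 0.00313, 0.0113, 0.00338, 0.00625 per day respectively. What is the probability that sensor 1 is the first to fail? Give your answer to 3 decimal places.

0.482

The time to first failure is exponential with rate Σλ = 0.0224 + 0.00313 + 0.0113 + 0.00338 + 0.00625 = 0.04646.
P(sensor 1 first) = λ_1/Σλ = 0.0224/0.04646 ≈ 0.482.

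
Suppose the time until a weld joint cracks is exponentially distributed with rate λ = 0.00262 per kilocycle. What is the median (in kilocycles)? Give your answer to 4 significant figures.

Set 1 − e^(−λt) = 0.5, so t = −ln(0.5)/λ = 0.69315/0.00262 ≈ 264.56 kilocycles.

264.6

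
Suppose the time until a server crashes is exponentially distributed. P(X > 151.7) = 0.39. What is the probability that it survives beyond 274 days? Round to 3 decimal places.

0.183

e^(−λ·151.7) = 0.39 ⇒ λ = −ln(0.39)/151.7 = 0.00620704.
P(X > 274) = e^(−0.00620704·274) = e^(−1.7007) ≈ 0.183.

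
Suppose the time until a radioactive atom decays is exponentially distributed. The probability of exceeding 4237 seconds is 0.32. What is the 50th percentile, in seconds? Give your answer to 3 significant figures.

2580

e^(−λ·4237) = 0.32 ⇒ λ = −ln(0.32)/4237 = 0.000268925.
50th percentile: 1 − e^(−λt) = 0.5, t = −ln(0.5)/λ = 2577.48 seconds.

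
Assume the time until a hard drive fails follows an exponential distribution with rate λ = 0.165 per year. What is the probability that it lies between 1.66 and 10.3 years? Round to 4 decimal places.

0.5776

P(1.66 < X < 10.3) = e^(−λ·1.66) − e^(−λ·10.3) = 0.76041 − 0.18277 ≈ 0.5776.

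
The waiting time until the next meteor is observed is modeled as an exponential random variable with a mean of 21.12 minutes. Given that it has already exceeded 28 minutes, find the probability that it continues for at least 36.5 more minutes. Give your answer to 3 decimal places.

0.178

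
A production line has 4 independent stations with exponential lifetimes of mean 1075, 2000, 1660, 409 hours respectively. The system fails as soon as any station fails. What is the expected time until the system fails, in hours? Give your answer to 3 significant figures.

The first failure time is exponential with rate Σλ_i = 1/1075 + 1/2000 + 1/1660 + 1/409 = 0.00447763 per hour.
E[min] = 1/Σλ = 1/0.00447763 = 223.332 hours.

223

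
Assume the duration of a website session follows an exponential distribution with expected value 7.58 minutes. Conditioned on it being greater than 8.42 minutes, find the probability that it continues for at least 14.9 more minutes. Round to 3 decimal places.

0.140

The rate is λ = 1/7.58 = 0.131926 per minute.
P(X > s+t | X > s) = e^(−λ(s+t))/e^(−λs) = e^(−λt), independent of s = 8.42.
P(X > 14.9) = e^(−1.9657) ≈ 0.140.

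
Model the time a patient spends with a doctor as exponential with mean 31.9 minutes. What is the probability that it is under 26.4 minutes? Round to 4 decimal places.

0.5629

The rate is λ = 1/31.9 = 0.031348 per minute.
P(X ≤ 26.4) = 1 − e^(−λ·26.4) = 1 − e^(−0.82759) ≈ 0.5629.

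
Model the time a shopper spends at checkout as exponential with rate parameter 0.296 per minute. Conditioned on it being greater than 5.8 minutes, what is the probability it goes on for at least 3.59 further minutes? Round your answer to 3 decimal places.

0.346

The exponential is memoryless, so the remaining time is again Exp(λ): the condition X > 5.8 is irrelevant.
P(X > 3.59) = e^(−1.0626) ≈ 0.346.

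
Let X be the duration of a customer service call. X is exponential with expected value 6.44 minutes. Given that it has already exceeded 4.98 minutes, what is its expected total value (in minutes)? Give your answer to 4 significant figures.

The rate is λ = 1/6.44 = 0.15528 per minute.
By memorylessness, E[X | X > 4.98] = 4.98 + 1/λ = 4.98 + 6.44 = 11.42 minutes.

11.42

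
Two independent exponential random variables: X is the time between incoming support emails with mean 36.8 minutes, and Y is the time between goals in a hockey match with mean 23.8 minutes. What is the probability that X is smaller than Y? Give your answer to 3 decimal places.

0.393

λ_1 = 1/36.8 = 0.0271739, λ_2 = 1/23.8 = 0.0420168.
For independent exponentials, P(X < Y) = λ_1/(λ_1+λ_2) = 0.0271739/0.0691907 ≈ 0.393.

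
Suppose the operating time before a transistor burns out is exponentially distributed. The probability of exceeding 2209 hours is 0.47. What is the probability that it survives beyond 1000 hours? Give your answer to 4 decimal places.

e^(−λ·2209) = 0.47 ⇒ λ = −ln(0.47)/2209 = 0.000341794.
P(X > 1000) = e^(−0.000341794·1000) = e^(−0.34179) ≈ 0.7105.

0.7105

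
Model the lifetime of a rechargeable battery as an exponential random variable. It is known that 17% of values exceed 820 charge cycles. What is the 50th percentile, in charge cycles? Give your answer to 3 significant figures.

321

e^(−λ·820) = 0.17 ⇒ λ = −ln(0.17)/820 = 0.00216092.
50th percentile: 1 − e^(−λt) = 0.5, t = −ln(0.5)/λ = 320.764 charge cycles.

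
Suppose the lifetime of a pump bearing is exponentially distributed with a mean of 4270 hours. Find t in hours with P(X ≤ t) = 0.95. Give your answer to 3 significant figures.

The rate is λ = 1/4270 = 0.000234192 per hour.
Set 1 − e^(−λt) = 0.95, so t = −ln(0.05)/λ = 2.9957/0.000234192 ≈ 12791.8 hours.

12800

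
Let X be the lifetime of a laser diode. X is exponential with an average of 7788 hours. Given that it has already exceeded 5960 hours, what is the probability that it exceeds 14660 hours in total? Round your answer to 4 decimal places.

The rate is λ = 1/7788 = 0.000128403 per hour.
By the memoryless property, P(X > 5960+8700 | X > 5960) = P(X > 8700).
P(X > 8700) = e^(−1.1171) ≈ 0.3272.

0.3272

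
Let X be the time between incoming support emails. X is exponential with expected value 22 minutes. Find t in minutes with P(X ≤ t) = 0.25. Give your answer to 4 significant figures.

6.329

The rate is λ = 1/22 = 0.0454545 per minute.
Set 1 − e^(−λt) = 0.25, so t = −ln(0.75)/λ = 0.28768/0.0454545 ≈ 6.32901 minutes.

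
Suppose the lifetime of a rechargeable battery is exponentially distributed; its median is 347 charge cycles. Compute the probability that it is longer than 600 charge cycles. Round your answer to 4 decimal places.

For an exponential, median = ln(2)/λ, so λ = ln 2 / 347 = 0.00199754 per charge cycle.
P(X > 600) = e^(−λ·600) = e^(−1.1985) ≈ 0.3016.

0.3016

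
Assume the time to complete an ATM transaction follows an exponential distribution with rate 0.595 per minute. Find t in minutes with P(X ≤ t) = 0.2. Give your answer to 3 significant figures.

0.375

Set 1 − e^(−λt) = 0.2, so t = −ln(0.8)/λ = 0.22314/0.595 ≈ 0.375031 minutes.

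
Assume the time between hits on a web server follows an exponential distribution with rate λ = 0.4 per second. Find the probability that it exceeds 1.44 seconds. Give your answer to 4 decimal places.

0.5621

P(X > 1.44) = e^(−λ·1.44) = e^(−0.576) ≈ 0.5621.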